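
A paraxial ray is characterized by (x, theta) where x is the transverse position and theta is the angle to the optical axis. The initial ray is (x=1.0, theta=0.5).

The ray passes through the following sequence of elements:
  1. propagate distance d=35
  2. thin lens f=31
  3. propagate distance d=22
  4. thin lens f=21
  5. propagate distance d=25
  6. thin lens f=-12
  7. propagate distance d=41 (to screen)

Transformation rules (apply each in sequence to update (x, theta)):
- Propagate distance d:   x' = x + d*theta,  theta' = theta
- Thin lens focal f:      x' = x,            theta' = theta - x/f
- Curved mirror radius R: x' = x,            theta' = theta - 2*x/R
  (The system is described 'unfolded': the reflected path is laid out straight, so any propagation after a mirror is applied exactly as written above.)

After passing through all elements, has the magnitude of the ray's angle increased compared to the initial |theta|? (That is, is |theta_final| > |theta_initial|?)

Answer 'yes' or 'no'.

Initial: x=1.0000 theta=0.5000
After 1 (propagate distance d=35): x=18.5000 theta=0.5000
After 2 (thin lens f=31): x=18.5000 theta=-3/31 (≈-0.0968)
After 3 (propagate distance d=22): x=1015/62 (≈16.3710) theta=-3/31 (≈-0.0968)
After 4 (thin lens f=21): x=1015/62 (≈16.3710) theta=-163/186 (≈-0.8763)
After 5 (propagate distance d=25): x=-515/93 (≈-5.5376) theta=-163/186 (≈-0.8763)
After 6 (thin lens f=-12): x=-515/93 (≈-5.5376) theta=-1493/1116 (≈-1.3378)
After 7 (propagate distance d=41 (to screen)): x=-67393/1116 (≈-60.3880) theta=-1493/1116 (≈-1.3378)
|theta_initial|=0.5000 |theta_final|=1493/1116 (≈1.3378) -> increased

Answer: yes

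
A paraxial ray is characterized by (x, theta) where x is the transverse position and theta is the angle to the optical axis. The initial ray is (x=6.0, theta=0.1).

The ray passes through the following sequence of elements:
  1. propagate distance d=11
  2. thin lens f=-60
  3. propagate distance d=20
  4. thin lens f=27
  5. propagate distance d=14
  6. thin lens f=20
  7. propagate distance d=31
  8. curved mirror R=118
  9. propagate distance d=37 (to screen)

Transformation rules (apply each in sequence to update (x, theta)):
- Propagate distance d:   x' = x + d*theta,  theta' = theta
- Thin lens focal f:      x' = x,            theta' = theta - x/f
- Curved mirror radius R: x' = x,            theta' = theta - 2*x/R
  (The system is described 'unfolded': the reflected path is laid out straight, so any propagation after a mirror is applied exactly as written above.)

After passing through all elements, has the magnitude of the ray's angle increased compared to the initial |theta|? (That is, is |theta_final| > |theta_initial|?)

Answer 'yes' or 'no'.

Answer: yes

Derivation:
Initial: x=6.0000 theta=0.1000
After 1 (propagate distance d=11): x=7.1000 theta=0.1000
After 2 (thin lens f=-60): x=7.1000 theta=131/600 (≈0.2183)
After 3 (propagate distance d=20): x=172/15 (≈11.4667) theta=131/600 (≈0.2183)
After 4 (thin lens f=27): x=172/15 (≈11.4667) theta=-3343/16200 (≈-0.2064)
After 5 (propagate distance d=14): x=69479/8100 (≈8.5777) theta=-3343/16200 (≈-0.2064)
After 6 (thin lens f=20): x=69479/8100 (≈8.5777) theta=-34303/54000 (≈-0.6352)
After 7 (propagate distance d=31): x=-1800599/162000 (≈-11.1148) theta=-34303/54000 (≈-0.6352)
After 8 (curved mirror R=118): x=-1800599/162000 (≈-11.1148) theta=-533879/1194750 (≈-0.4469)
After 9 (propagate distance d=37 (to screen)): x=-10570541/382320 (≈-27.6484) theta=-533879/1194750 (≈-0.4469)
|theta_initial|=0.1000 |theta_final|=533879/1194750 (≈0.4469) -> increased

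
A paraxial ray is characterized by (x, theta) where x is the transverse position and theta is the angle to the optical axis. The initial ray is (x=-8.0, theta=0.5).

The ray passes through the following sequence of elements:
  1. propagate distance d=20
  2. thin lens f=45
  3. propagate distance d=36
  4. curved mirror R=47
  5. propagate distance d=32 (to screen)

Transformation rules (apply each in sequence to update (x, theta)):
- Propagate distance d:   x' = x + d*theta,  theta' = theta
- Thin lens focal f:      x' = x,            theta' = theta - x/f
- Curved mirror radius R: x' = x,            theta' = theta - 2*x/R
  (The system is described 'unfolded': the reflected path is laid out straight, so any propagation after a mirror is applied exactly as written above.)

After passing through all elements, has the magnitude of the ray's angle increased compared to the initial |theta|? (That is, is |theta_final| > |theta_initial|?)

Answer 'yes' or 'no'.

Initial: x=-8.0000 theta=0.5000
After 1 (propagate distance d=20): x=2.0000 theta=0.5000
After 2 (thin lens f=45): x=2.0000 theta=41/90 (≈0.4556)
After 3 (propagate distance d=36): x=18.4000 theta=41/90 (≈0.4556)
After 4 (curved mirror R=47): x=18.4000 theta=-277/846 (≈-0.3274)
After 5 (propagate distance d=32 (to screen)): x=16756/2115 (≈7.9225) theta=-277/846 (≈-0.3274)
|theta_initial|=0.5000 |theta_final|=277/846 (≈0.3274) -> not increased

Answer: no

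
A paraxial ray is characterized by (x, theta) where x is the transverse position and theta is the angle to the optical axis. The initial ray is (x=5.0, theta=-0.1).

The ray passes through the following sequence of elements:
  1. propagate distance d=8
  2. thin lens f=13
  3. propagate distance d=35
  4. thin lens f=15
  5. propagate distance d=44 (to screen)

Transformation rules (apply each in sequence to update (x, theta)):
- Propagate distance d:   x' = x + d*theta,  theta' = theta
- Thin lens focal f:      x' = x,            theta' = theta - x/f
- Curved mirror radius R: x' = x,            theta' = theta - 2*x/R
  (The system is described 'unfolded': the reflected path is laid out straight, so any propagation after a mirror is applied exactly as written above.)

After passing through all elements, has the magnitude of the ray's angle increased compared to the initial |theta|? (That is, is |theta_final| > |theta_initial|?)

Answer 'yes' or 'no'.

Initial: x=5.0000 theta=-0.1000
After 1 (propagate distance d=8): x=4.2000 theta=-0.1000
After 2 (thin lens f=13): x=4.2000 theta=-11/26 (≈-0.4231)
After 3 (propagate distance d=35): x=-1379/130 (≈-10.6077) theta=-11/26 (≈-0.4231)
After 4 (thin lens f=15): x=-1379/130 (≈-10.6077) theta=277/975 (≈0.2841)
After 5 (propagate distance d=44 (to screen)): x=3691/1950 (≈1.8928) theta=277/975 (≈0.2841)
|theta_initial|=0.1000 |theta_final|=277/975 (≈0.2841) -> increased

Answer: yes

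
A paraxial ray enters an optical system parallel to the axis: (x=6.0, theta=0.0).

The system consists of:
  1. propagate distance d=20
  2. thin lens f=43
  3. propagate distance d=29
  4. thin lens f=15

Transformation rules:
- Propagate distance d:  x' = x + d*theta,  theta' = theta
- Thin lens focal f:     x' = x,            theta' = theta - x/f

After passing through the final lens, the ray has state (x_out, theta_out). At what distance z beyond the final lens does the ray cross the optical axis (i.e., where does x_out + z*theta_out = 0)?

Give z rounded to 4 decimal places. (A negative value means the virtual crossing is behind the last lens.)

Answer: 7.2414

Derivation:
Initial: x=6.0000 theta=0.0000
After 1 (propagate distance d=20): x=6.0000 theta=0.0000
After 2 (thin lens f=43): x=6.0000 theta=-6/43 (≈-0.1395)
After 3 (propagate distance d=29): x=84/43 (≈1.9535) theta=-6/43 (≈-0.1395)
After 4 (thin lens f=15): x=84/43 (≈1.9535) theta=-58/215 (≈-0.2698)
z_focus = -x_out/theta_out = -(84/43)/(-58/215) = 210/29 ≈ 7.2414
Rounded to 4 decimal places: z = 7.2414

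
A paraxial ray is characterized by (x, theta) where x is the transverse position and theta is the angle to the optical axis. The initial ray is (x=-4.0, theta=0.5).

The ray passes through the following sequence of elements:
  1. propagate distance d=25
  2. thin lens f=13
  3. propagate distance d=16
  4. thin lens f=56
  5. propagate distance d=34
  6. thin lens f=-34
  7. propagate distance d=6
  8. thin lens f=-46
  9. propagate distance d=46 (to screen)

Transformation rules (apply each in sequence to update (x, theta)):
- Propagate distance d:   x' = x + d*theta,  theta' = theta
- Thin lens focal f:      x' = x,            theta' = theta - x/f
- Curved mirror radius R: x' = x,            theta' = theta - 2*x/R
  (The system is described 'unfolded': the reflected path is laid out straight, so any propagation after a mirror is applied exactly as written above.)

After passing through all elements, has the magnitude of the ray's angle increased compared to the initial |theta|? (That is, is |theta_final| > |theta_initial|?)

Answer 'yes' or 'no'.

Answer: no

Derivation:
Initial: x=-4.0000 theta=0.5000
After 1 (propagate distance d=25): x=8.5000 theta=0.5000
After 2 (thin lens f=13): x=8.5000 theta=-2/13 (≈-0.1538)
After 3 (propagate distance d=16): x=157/26 (≈6.0385) theta=-2/13 (≈-0.1538)
After 4 (thin lens f=56): x=157/26 (≈6.0385) theta=-381/1456 (≈-0.2617)
After 5 (propagate distance d=34): x=-2081/728 (≈-2.8585) theta=-381/1456 (≈-0.2617)
After 6 (thin lens f=-34): x=-2081/728 (≈-2.8585) theta=-4279/12376 (≈-0.3457)
After 7 (propagate distance d=6): x=-61051/12376 (≈-4.9330) theta=-4279/12376 (≈-0.3457)
After 8 (thin lens f=-46): x=-61051/12376 (≈-4.9330) theta=-257885/569296 (≈-0.4530)
After 9 (propagate distance d=46 (to screen)): x=-39867/1547 (≈-25.7705) theta=-257885/569296 (≈-0.4530)
|theta_initial|=0.5000 |theta_final|=257885/569296 (≈0.4530) -> not increased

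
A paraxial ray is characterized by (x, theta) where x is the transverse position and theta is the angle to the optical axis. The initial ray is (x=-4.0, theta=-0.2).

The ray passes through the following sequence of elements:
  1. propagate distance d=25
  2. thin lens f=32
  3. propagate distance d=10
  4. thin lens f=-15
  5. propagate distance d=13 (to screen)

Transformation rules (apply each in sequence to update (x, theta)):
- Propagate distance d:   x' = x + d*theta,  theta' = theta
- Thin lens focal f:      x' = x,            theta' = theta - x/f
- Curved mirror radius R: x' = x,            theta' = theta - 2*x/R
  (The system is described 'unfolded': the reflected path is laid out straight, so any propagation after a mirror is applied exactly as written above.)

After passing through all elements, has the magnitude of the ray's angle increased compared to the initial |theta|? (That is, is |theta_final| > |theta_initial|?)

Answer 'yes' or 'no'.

Answer: yes

Derivation:
Initial: x=-4.0000 theta=-0.2000
After 1 (propagate distance d=25): x=-9.0000 theta=-0.2000
After 2 (thin lens f=32): x=-9.0000 theta=13/160 (≈0.0813)
After 3 (propagate distance d=10): x=-8.1875 theta=13/160 (≈0.0813)
After 4 (thin lens f=-15): x=-8.1875 theta=-223/480 (≈-0.4646)
After 5 (propagate distance d=13 (to screen)): x=-6829/480 (≈-14.2271) theta=-223/480 (≈-0.4646)
|theta_initial|=0.2000 |theta_final|=223/480 (≈0.4646) -> increased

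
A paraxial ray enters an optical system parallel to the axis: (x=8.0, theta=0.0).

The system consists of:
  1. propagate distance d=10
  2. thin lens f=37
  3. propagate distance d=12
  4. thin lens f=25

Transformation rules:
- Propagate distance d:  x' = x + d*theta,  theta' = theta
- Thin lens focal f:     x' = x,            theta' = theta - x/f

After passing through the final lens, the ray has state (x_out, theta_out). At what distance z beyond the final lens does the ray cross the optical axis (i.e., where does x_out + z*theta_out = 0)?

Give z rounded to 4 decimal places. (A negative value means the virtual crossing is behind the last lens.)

Initial: x=8.0000 theta=0.0000
After 1 (propagate distance d=10): x=8.0000 theta=0.0000
After 2 (thin lens f=37): x=8.0000 theta=-8/37 (≈-0.2162)
After 3 (propagate distance d=12): x=200/37 (≈5.4054) theta=-8/37 (≈-0.2162)
After 4 (thin lens f=25): x=200/37 (≈5.4054) theta=-16/37 (≈-0.4324)
z_focus = -x_out/theta_out = -(200/37)/(-16/37) = 12.5000
Rounded to 4 decimal places: z = 12.5000

Answer: 12.5000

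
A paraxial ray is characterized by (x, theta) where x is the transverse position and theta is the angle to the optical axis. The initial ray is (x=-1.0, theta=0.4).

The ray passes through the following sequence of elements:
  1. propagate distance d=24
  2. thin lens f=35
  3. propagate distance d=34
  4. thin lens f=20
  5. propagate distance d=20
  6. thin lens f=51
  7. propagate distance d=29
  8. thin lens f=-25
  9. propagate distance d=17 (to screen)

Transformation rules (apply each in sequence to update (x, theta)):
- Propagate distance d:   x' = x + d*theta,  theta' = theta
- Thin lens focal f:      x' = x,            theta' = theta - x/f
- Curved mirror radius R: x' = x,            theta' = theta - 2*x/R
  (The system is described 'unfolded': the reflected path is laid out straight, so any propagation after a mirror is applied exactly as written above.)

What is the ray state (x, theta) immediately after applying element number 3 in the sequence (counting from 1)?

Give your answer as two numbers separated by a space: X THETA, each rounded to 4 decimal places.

Initial: x=-1.0000 theta=0.4000
After 1 (propagate distance d=24): x=8.6000 theta=0.4000
After 2 (thin lens f=35): x=8.6000 theta=27/175 (≈0.1543)
After 3 (propagate distance d=34): x=2423/175 (≈13.8457) theta=27/175 (≈0.1543)
Rounded to 4 decimal places: x = 13.8457, theta = 0.1543

Answer: 13.8457 0.1543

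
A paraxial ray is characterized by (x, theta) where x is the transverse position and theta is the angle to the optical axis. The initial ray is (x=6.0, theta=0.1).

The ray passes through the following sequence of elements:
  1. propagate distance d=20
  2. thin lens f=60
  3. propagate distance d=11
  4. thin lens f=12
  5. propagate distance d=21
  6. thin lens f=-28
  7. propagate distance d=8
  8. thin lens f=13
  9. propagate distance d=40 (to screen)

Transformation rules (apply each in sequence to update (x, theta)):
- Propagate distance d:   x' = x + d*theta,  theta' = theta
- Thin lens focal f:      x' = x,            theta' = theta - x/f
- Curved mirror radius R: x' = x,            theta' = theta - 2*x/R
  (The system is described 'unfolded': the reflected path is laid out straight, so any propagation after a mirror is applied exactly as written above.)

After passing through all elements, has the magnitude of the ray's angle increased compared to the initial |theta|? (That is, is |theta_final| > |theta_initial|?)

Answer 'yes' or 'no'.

Initial: x=6.0000 theta=0.1000
After 1 (propagate distance d=20): x=8.0000 theta=0.1000
After 2 (thin lens f=60): x=8.0000 theta=-1/30 (≈-0.0333)
After 3 (propagate distance d=11): x=229/30 (≈7.6333) theta=-1/30 (≈-0.0333)
After 4 (thin lens f=12): x=229/30 (≈7.6333) theta=-241/360 (≈-0.6694)
After 5 (propagate distance d=21): x=-6.4250 theta=-241/360 (≈-0.6694)
After 6 (thin lens f=-28): x=-6.4250 theta=-9061/10080 (≈-0.8989)
After 7 (propagate distance d=8): x=-34313/2520 (≈-13.6163) theta=-9061/10080 (≈-0.8989)
After 8 (thin lens f=13): x=-34313/2520 (≈-13.6163) theta=19459/131040 (≈0.1485)
After 9 (propagate distance d=40 (to screen)): x=-251479/32760 (≈-7.6764) theta=19459/131040 (≈0.1485)
|theta_initial|=0.1000 |theta_final|=19459/131040 (≈0.1485) -> increased

Answer: yes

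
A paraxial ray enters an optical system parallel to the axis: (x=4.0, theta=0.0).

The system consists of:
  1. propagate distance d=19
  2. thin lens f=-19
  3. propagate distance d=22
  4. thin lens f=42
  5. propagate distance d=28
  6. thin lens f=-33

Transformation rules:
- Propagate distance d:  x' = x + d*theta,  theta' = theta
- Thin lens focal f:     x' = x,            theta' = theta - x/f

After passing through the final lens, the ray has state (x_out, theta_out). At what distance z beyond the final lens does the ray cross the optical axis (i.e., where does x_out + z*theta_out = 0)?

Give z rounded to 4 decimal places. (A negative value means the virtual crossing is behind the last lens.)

Answer: -32.3892

Derivation:
Initial: x=4.0000 theta=0.0000
After 1 (propagate distance d=19): x=4.0000 theta=0.0000
After 2 (thin lens f=-19): x=4.0000 theta=4/19 (≈0.2105)
After 3 (propagate distance d=22): x=164/19 (≈8.6316) theta=4/19 (≈0.2105)
After 4 (thin lens f=42): x=164/19 (≈8.6316) theta=2/399 (≈0.0050)
After 5 (propagate distance d=28): x=500/57 (≈8.7719) theta=2/399 (≈0.0050)
After 6 (thin lens f=-33): x=500/57 (≈8.7719) theta=3566/13167 (≈0.2708)
z_focus = -x_out/theta_out = -(500/57)/(3566/13167) = -57750/1783 ≈ -32.3892
Rounded to 4 decimal places: z = -32.3892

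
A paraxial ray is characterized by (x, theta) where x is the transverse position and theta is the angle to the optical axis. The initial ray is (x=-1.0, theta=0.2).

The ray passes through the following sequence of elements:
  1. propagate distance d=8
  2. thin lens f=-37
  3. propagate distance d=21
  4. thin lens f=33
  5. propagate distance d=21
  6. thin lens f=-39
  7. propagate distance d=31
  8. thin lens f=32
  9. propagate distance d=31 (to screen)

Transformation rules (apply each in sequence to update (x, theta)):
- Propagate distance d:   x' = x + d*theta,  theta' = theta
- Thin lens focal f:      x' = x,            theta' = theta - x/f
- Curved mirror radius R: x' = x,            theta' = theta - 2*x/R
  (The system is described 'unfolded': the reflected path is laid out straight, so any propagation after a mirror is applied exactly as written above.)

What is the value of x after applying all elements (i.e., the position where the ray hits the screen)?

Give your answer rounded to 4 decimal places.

Answer: 7.3868

Derivation:
Initial: x=-1.0000 theta=0.2000
After 1 (propagate distance d=8): x=0.6000 theta=0.2000
After 2 (thin lens f=-37): x=0.6000 theta=8/37 (≈0.2162)
After 3 (propagate distance d=21): x=951/185 (≈5.1405) theta=8/37 (≈0.2162)
After 4 (thin lens f=33): x=951/185 (≈5.1405) theta=123/2035 (≈0.0604)
After 5 (propagate distance d=21): x=13044/2035 (≈6.4098) theta=123/2035 (≈0.0604)
After 6 (thin lens f=-39): x=13044/2035 (≈6.4098) theta=5947/26455 (≈0.2248)
After 7 (propagate distance d=31): x=353929/26455 (≈13.3785) theta=5947/26455 (≈0.2248)
After 8 (thin lens f=32): x=353929/26455 (≈13.3785) theta=-2975/15392 (≈-0.1933)
After 9 (propagate distance d=31 (to screen)): x=6253353/846560 (≈7.3868) theta=-2975/15392 (≈-0.1933)
Rounded to 4 decimal places: x = 7.3868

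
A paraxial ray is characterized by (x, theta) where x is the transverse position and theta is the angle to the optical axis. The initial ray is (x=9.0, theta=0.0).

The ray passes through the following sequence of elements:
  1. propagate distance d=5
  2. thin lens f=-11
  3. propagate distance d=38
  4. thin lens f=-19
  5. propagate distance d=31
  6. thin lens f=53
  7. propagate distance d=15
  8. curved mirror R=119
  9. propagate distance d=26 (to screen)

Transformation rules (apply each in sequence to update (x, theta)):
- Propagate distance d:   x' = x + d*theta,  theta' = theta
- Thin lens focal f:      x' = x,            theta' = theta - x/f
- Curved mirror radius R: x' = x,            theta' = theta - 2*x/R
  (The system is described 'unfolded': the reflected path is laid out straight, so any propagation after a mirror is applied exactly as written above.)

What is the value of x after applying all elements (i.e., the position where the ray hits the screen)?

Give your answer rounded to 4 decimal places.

Answer: 89.4933

Derivation:
Initial: x=9.0000 theta=0.0000
After 1 (propagate distance d=5): x=9.0000 theta=0.0000
After 2 (thin lens f=-11): x=9.0000 theta=9/11 (≈0.8182)
After 3 (propagate distance d=38): x=441/11 (≈40.0909) theta=9/11 (≈0.8182)
After 4 (thin lens f=-19): x=441/11 (≈40.0909) theta=612/209 (≈2.9282)
After 5 (propagate distance d=31): x=27351/209 (≈130.8660) theta=612/209 (≈2.9282)
After 6 (thin lens f=53): x=27351/209 (≈130.8660) theta=5085/11077 (≈0.4591)
After 7 (propagate distance d=15): x=1525878/11077 (≈137.7519) theta=5085/11077 (≈0.4591)
After 8 (curved mirror R=119): x=1525878/11077 (≈137.7519) theta=-2446641/1318163 (≈-1.8561)
After 9 (propagate distance d=26 (to screen)): x=10724256/119833 (≈89.4933) theta=-2446641/1318163 (≈-1.8561)
Rounded to 4 decimal places: x = 89.4933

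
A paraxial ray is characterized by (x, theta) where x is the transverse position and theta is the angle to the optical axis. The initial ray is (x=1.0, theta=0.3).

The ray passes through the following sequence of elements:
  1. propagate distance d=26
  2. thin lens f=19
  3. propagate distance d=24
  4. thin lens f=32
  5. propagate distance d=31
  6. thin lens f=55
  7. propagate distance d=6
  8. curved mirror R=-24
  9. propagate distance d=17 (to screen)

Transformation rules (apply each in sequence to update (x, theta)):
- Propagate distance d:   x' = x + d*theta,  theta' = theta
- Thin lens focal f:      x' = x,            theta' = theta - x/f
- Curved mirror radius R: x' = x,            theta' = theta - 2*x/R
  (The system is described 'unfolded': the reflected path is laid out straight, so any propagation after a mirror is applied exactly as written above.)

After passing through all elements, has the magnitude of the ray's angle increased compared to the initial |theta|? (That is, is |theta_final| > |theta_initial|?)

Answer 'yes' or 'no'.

Answer: yes

Derivation:
Initial: x=1.0000 theta=0.3000
After 1 (propagate distance d=26): x=8.8000 theta=0.3000
After 2 (thin lens f=19): x=8.8000 theta=-31/190 (≈-0.1632)
After 3 (propagate distance d=24): x=464/95 (≈4.8842) theta=-31/190 (≈-0.1632)
After 4 (thin lens f=32): x=464/95 (≈4.8842) theta=-6/19 (≈-0.3158)
After 5 (propagate distance d=31): x=-466/95 (≈-4.9053) theta=-6/19 (≈-0.3158)
After 6 (thin lens f=55): x=-466/95 (≈-4.9053) theta=-1184/5225 (≈-0.2266)
After 7 (propagate distance d=6): x=-32734/5225 (≈-6.2649) theta=-1184/5225 (≈-0.2266)
After 8 (curved mirror R=-24): x=-32734/5225 (≈-6.2649) theta=-23471/31350 (≈-0.7487)
After 9 (propagate distance d=17 (to screen)): x=-595411/31350 (≈-18.9924) theta=-23471/31350 (≈-0.7487)
|theta_initial|=0.3000 |theta_final|=23471/31350 (≈0.7487) -> increased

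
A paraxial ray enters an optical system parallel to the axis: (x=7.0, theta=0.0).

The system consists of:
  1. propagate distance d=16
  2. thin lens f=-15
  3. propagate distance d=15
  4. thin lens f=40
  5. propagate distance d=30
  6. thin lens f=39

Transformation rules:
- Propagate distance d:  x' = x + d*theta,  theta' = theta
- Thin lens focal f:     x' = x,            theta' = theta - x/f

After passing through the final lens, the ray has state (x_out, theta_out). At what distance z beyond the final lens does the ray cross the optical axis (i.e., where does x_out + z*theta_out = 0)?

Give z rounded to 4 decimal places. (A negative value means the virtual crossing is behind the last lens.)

Initial: x=7.0000 theta=0.0000
After 1 (propagate distance d=16): x=7.0000 theta=0.0000
After 2 (thin lens f=-15): x=7.0000 theta=7/15 (≈0.4667)
After 3 (propagate distance d=15): x=14.0000 theta=7/15 (≈0.4667)
After 4 (thin lens f=40): x=14.0000 theta=7/60 (≈0.1167)
After 5 (propagate distance d=30): x=17.5000 theta=7/60 (≈0.1167)
After 6 (thin lens f=39): x=17.5000 theta=-259/780 (≈-0.3321)
z_focus = -x_out/theta_out = -(17.5000)/(-259/780) = 1950/37 ≈ 52.7027
Rounded to 4 decimal places: z = 52.7027

Answer: 52.7027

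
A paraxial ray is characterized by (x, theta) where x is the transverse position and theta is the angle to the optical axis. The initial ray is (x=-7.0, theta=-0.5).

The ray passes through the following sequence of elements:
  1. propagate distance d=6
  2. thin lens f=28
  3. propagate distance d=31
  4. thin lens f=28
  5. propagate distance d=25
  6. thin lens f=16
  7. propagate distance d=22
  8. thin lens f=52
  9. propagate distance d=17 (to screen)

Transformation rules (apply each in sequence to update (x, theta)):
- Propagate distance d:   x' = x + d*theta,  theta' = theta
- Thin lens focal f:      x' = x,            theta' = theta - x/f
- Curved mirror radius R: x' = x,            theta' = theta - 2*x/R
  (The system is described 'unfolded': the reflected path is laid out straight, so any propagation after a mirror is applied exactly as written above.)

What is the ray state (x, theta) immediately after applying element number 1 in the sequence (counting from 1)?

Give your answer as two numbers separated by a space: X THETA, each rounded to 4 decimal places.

Initial: x=-7.0000 theta=-0.5000
After 1 (propagate distance d=6): x=-10.0000 theta=-0.5000
Rounded to 4 decimal places: x = -10.0000, theta = -0.5000

Answer: -10.0000 -0.5000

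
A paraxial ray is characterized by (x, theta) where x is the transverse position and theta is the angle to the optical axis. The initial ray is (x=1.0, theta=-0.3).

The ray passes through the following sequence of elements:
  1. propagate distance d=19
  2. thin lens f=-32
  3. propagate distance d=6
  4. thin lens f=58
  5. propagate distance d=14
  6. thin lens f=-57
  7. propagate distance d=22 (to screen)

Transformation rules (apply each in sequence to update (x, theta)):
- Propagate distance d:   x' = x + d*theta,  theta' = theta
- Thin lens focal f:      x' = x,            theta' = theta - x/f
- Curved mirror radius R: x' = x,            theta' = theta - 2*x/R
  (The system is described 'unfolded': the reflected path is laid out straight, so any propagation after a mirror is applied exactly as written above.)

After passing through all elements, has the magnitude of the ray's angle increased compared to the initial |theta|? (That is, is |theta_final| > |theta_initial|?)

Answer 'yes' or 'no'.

Answer: yes

Derivation:
Initial: x=1.0000 theta=-0.3000
After 1 (propagate distance d=19): x=-4.7000 theta=-0.3000
After 2 (thin lens f=-32): x=-4.7000 theta=-143/320 (≈-0.4469)
After 3 (propagate distance d=6): x=-1181/160 (≈-7.3813) theta=-143/320 (≈-0.4469)
After 4 (thin lens f=58): x=-1181/160 (≈-7.3813) theta=-1483/4640 (≈-0.3196)
After 5 (propagate distance d=14): x=-55011/4640 (≈-11.8558) theta=-1483/4640 (≈-0.3196)
After 6 (thin lens f=-57): x=-55011/4640 (≈-11.8558) theta=-23257/44080 (≈-0.5276)
After 7 (propagate distance d=22 (to screen)): x=-2068517/88160 (≈-23.4632) theta=-23257/44080 (≈-0.5276)
|theta_initial|=0.3000 |theta_final|=23257/44080 (≈0.5276) -> increased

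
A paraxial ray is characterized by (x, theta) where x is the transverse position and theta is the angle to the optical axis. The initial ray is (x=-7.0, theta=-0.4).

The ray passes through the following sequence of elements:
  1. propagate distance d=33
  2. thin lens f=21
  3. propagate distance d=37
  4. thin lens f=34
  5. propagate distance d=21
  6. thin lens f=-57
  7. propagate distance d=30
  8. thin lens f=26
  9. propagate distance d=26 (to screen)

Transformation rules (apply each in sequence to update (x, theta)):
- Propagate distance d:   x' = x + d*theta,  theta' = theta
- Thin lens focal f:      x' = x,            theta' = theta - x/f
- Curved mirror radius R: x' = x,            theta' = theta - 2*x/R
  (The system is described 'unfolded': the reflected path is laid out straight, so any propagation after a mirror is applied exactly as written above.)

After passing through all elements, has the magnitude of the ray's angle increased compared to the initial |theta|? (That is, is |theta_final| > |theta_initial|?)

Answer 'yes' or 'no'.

Initial: x=-7.0000 theta=-0.4000
After 1 (propagate distance d=33): x=-20.2000 theta=-0.4000
After 2 (thin lens f=21): x=-20.2000 theta=59/105 (≈0.5619)
After 3 (propagate distance d=37): x=62/105 (≈0.5905) theta=59/105 (≈0.5619)
After 4 (thin lens f=34): x=62/105 (≈0.5905) theta=324/595 (≈0.5445)
After 5 (propagate distance d=21): x=21466/1785 (≈12.0258) theta=324/595 (≈0.5445)
After 6 (thin lens f=-57): x=21466/1785 (≈12.0258) theta=15374/20349 (≈0.7555)
After 7 (propagate distance d=30): x=1176554/33915 (≈34.6913) theta=15374/20349 (≈0.7555)
After 8 (thin lens f=26): x=1176554/33915 (≈34.6913) theta=-765521/1322685 (≈-0.5788)
After 9 (propagate distance d=26 (to screen)): x=399724/20349 (≈19.6434) theta=-765521/1322685 (≈-0.5788)
|theta_initial|=0.4000 |theta_final|=765521/1322685 (≈0.5788) -> increased

Answer: yes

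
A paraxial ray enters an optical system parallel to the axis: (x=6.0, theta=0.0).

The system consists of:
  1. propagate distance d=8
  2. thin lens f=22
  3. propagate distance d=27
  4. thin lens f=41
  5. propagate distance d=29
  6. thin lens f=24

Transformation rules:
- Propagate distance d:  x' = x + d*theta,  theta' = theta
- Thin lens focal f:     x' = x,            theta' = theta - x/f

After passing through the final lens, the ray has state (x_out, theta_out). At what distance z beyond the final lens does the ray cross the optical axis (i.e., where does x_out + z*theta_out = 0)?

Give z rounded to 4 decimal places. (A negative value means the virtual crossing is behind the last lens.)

Initial: x=6.0000 theta=0.0000
After 1 (propagate distance d=8): x=6.0000 theta=0.0000
After 2 (thin lens f=22): x=6.0000 theta=-3/11 (≈-0.2727)
After 3 (propagate distance d=27): x=-15/11 (≈-1.3636) theta=-3/11 (≈-0.2727)
After 4 (thin lens f=41): x=-15/11 (≈-1.3636) theta=-108/451 (≈-0.2395)
After 5 (propagate distance d=29): x=-3747/451 (≈-8.3082) theta=-108/451 (≈-0.2395)
After 6 (thin lens f=24): x=-3747/451 (≈-8.3082) theta=35/328 (≈0.1067)
z_focus = -x_out/theta_out = -(-3747/451)/(35/328) = 29976/385 ≈ 77.8597
Rounded to 4 decimal places: z = 77.8597

Answer: 77.8597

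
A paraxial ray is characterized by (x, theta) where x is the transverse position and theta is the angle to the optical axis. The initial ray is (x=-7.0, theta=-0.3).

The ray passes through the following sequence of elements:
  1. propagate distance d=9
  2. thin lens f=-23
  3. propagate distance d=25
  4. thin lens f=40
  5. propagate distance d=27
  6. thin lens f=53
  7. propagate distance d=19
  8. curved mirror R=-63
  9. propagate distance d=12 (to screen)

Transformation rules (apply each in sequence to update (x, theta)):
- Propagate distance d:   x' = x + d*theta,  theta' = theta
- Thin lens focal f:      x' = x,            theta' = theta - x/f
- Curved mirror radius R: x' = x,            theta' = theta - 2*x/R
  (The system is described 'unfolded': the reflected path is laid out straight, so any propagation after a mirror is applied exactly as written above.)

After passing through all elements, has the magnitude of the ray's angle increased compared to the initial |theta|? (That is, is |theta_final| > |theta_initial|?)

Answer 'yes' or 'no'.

Initial: x=-7.0000 theta=-0.3000
After 1 (propagate distance d=9): x=-9.7000 theta=-0.3000
After 2 (thin lens f=-23): x=-9.7000 theta=-83/115 (≈-0.7217)
After 3 (propagate distance d=25): x=-6381/230 (≈-27.7435) theta=-83/115 (≈-0.7217)
After 4 (thin lens f=40): x=-6381/230 (≈-27.7435) theta=-259/9200 (≈-0.0282)
After 5 (propagate distance d=27): x=-262233/9200 (≈-28.5036) theta=-259/9200 (≈-0.0282)
After 6 (thin lens f=53): x=-262233/9200 (≈-28.5036) theta=124253/243800 (≈0.5097)
After 7 (propagate distance d=19): x=-1835347/97520 (≈-18.8202) theta=124253/243800 (≈0.5097)
After 8 (curved mirror R=-63): x=-1835347/97520 (≈-18.8202) theta=-337199/3839850 (≈-0.0878)
After 9 (propagate distance d=12 (to screen)): x=-203501803/10239600 (≈-19.8740) theta=-337199/3839850 (≈-0.0878)
|theta_initial|=0.3000 |theta_final|=337199/3839850 (≈0.0878) -> not increased

Answer: no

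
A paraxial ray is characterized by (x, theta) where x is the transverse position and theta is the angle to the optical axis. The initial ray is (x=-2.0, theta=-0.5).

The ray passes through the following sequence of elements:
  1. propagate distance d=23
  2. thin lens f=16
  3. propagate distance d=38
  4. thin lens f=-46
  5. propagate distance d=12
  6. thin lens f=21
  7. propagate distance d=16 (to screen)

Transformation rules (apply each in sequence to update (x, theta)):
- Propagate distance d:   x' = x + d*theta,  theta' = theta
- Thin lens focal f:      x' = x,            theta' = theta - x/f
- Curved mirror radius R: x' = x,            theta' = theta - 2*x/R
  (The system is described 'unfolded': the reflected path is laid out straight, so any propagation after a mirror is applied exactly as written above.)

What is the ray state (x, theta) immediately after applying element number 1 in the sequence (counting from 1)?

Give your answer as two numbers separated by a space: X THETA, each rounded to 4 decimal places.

Initial: x=-2.0000 theta=-0.5000
After 1 (propagate distance d=23): x=-13.5000 theta=-0.5000
Rounded to 4 decimal places: x = -13.5000, theta = -0.5000

Answer: -13.5000 -0.5000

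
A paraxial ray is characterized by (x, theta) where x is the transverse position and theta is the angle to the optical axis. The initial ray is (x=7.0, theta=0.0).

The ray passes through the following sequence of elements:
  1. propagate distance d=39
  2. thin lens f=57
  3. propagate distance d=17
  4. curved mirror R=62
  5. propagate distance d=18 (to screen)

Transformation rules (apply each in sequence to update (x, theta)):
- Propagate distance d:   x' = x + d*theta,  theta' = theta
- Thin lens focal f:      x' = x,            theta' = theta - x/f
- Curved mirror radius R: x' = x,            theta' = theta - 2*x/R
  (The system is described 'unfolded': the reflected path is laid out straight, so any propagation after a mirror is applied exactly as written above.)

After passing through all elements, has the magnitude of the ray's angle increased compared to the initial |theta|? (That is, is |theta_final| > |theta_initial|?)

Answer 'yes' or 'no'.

Initial: x=7.0000 theta=0.0000
After 1 (propagate distance d=39): x=7.0000 theta=0.0000
After 2 (thin lens f=57): x=7.0000 theta=-7/57 (≈-0.1228)
After 3 (propagate distance d=17): x=280/57 (≈4.9123) theta=-7/57 (≈-0.1228)
After 4 (curved mirror R=62): x=280/57 (≈4.9123) theta=-497/1767 (≈-0.2813)
After 5 (propagate distance d=18 (to screen)): x=-14/93 (≈-0.1505) theta=-497/1767 (≈-0.2813)
|theta_initial|=0.0000 |theta_final|=497/1767 (≈0.2813) -> increased

Answer: yes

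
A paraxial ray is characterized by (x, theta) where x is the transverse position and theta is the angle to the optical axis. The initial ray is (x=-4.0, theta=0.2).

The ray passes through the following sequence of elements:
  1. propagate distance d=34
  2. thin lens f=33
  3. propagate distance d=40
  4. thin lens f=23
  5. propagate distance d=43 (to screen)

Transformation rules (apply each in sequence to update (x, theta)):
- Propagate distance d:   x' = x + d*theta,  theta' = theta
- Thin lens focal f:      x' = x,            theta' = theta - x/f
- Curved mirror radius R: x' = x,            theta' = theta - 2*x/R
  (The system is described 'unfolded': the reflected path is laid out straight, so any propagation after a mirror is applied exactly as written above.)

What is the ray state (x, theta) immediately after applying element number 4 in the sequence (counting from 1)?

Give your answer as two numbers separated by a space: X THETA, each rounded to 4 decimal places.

Initial: x=-4.0000 theta=0.2000
After 1 (propagate distance d=34): x=2.8000 theta=0.2000
After 2 (thin lens f=33): x=2.8000 theta=19/165 (≈0.1152)
After 3 (propagate distance d=40): x=1222/165 (≈7.4061) theta=19/165 (≈0.1152)
After 4 (thin lens f=23): x=1222/165 (≈7.4061) theta=-157/759 (≈-0.2069)
Rounded to 4 decimal places: x = 7.4061, theta = -0.2069

Answer: 7.4061 -0.2069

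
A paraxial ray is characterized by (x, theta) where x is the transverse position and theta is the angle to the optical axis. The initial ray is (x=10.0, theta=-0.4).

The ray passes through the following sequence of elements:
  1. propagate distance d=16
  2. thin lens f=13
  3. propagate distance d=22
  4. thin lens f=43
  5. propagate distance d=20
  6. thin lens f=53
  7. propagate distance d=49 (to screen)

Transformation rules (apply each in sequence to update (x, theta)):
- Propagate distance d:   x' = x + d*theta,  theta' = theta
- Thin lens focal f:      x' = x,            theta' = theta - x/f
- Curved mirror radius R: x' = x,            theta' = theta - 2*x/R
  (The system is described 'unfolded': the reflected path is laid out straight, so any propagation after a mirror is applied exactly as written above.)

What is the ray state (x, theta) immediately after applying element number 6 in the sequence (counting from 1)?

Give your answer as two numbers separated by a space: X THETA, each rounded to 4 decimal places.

Initial: x=10.0000 theta=-0.4000
After 1 (propagate distance d=16): x=3.6000 theta=-0.4000
After 2 (thin lens f=13): x=3.6000 theta=-44/65 (≈-0.6769)
After 3 (propagate distance d=22): x=-734/65 (≈-11.2923) theta=-44/65 (≈-0.6769)
After 4 (thin lens f=43): x=-734/65 (≈-11.2923) theta=-1158/2795 (≈-0.4143)
After 5 (propagate distance d=20): x=-54722/2795 (≈-19.5785) theta=-1158/2795 (≈-0.4143)
After 6 (thin lens f=53): x=-54722/2795 (≈-19.5785) theta=-6652/148135 (≈-0.0449)
Rounded to 4 decimal places: x = -19.5785, theta = -0.0449

Answer: -19.5785 -0.0449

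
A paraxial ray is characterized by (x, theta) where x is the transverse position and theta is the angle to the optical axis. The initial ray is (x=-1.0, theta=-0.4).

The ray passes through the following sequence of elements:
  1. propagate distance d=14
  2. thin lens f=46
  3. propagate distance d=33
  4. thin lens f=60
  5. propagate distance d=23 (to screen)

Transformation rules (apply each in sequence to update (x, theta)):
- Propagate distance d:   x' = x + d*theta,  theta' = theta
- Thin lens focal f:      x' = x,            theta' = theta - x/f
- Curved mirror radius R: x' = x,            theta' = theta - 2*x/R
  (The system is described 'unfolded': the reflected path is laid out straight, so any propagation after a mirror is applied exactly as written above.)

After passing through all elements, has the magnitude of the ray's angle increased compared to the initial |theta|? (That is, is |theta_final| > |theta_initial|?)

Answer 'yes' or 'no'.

Initial: x=-1.0000 theta=-0.4000
After 1 (propagate distance d=14): x=-6.6000 theta=-0.4000
After 2 (thin lens f=46): x=-6.6000 theta=-59/230 (≈-0.2565)
After 3 (propagate distance d=33): x=-693/46 (≈-15.0652) theta=-59/230 (≈-0.2565)
After 4 (thin lens f=60): x=-693/46 (≈-15.0652) theta=-1/184 (≈-0.0054)
After 5 (propagate distance d=23 (to screen)): x=-2795/184 (≈-15.1902) theta=-1/184 (≈-0.0054)
|theta_initial|=0.4000 |theta_final|=1/184 (≈0.0054) -> not increased

Answer: no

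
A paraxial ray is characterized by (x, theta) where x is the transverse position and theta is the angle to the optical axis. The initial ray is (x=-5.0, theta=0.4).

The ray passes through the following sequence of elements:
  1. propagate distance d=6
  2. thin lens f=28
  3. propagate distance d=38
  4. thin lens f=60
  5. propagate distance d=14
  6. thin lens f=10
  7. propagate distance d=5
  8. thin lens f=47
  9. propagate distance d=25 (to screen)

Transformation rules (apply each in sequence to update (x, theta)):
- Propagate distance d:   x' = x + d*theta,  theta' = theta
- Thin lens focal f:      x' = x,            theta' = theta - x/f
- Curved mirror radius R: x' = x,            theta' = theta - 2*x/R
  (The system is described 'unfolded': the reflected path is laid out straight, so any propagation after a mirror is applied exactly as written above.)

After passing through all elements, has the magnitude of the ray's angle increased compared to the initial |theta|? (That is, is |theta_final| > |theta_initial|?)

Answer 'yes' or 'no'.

Initial: x=-5.0000 theta=0.4000
After 1 (propagate distance d=6): x=-2.6000 theta=0.4000
After 2 (thin lens f=28): x=-2.6000 theta=69/140 (≈0.4929)
After 3 (propagate distance d=38): x=1129/70 (≈16.1286) theta=69/140 (≈0.4929)
After 4 (thin lens f=60): x=1129/70 (≈16.1286) theta=941/4200 (≈0.2240)
After 5 (propagate distance d=14): x=40457/2100 (≈19.2652) theta=941/4200 (≈0.2240)
After 6 (thin lens f=10): x=40457/2100 (≈19.2652) theta=-4469/2625 (≈-1.7025)
After 7 (propagate distance d=5): x=7527/700 (≈10.7529) theta=-4469/2625 (≈-1.7025)
After 8 (thin lens f=47): x=7527/700 (≈10.7529) theta=-953077/493500 (≈-1.9313)
After 9 (propagate distance d=25 (to screen)): x=-264577/7050 (≈-37.5287) theta=-953077/493500 (≈-1.9313)
|theta_initial|=0.4000 |theta_final|=953077/493500 (≈1.9313) -> increased

Answer: yes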